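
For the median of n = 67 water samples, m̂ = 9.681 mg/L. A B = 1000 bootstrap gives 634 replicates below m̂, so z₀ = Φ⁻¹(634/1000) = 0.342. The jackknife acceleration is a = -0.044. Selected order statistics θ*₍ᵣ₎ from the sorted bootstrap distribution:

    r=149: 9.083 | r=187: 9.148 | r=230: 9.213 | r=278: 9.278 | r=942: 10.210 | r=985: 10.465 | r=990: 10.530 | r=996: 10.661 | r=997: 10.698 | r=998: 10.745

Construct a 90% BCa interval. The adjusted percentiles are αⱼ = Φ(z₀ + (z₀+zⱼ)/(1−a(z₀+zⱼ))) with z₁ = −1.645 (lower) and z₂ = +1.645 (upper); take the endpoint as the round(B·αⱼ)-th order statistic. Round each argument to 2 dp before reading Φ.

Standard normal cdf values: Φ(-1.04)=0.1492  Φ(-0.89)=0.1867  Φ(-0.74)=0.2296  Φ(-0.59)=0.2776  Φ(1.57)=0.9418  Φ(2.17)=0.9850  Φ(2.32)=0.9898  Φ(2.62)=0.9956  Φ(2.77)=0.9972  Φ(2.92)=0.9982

Lower: z₀ + z₁ = 0.342 + (-1.645) = -1.303; 1 − a(z₀+z₁) = 1 − (-0.044)(-1.303) = 0.9427; argument = 0.342 + (-1.303)/0.9427 = -1.0402 → -1.04.
α₁ = Φ(-1.04) = 0.1492; rank = round(1000 × 0.1492) = 149; θ*₍149₎ = 9.083.
Upper: z₀ + z₂ = 1.987; 1 − a(z₀+z₂) = 1.0874; argument = 2.1692 → 2.17; α₂ = 0.9850; rank = 985; θ*₍985₎ = 10.465.

(9.083, 10.465)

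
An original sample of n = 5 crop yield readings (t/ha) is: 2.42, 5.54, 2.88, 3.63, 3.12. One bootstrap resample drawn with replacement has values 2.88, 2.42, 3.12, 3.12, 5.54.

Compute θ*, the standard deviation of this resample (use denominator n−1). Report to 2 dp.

θ* = 1.22

Mean = 3.4160; sum of squared deviations = 5.9659
s² = 5.9659 / 4 = 1.4915
s = √1.4915 = 1.22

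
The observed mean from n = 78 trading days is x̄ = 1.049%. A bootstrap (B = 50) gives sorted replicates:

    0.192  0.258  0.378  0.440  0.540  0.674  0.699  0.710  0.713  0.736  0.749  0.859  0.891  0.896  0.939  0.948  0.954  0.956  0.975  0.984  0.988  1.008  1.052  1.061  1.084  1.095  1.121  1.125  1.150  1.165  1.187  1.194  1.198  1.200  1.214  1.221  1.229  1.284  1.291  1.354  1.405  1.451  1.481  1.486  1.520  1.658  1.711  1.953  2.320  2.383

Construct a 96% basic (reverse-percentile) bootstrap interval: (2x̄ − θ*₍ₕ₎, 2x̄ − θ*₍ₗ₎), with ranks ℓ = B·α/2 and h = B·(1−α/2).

(-0.222, 1.906)

Percentile endpoints at ranks 1 and 49: θ*₍1₎ = 0.192, θ*₍49₎ = 2.320.
Basic interval reflects these around x̄:
  lower = 2 × 1.049 − 2.320 = -0.222
  upper = 2 × 1.049 − 0.192 = 1.906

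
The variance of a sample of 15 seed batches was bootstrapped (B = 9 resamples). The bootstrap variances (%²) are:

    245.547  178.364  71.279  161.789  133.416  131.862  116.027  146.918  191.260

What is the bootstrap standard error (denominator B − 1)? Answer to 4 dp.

Bootstrap SE is the standard deviation of the 9 replicate variances.
Mean of replicates: (245.547 + 178.364 + 71.279 + 161.789 + 133.416 + 131.862 + 116.027 + 146.918 + 191.260) / 9 = 1376.46200 / 9 = 152.94022
Sum of squared deviations: (+92.60678)² + (+25.42378)² + (−81.66122)² + (+8.84878)² + (−19.52422)² + (−21.07822)² + (−36.91322)² + (−6.02222)² + (+38.31978)² = 19661.98506
Variance = 19661.98506 / 8 = 2457.74813
SE* = √2457.74813

SE* = 49.5757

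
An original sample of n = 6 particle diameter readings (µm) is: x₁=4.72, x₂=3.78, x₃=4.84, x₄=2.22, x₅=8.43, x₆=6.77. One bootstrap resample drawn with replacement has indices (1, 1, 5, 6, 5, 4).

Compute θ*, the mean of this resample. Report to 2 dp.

θ* = 5.88

Resample values: 4.72, 4.72, 8.43, 6.77, 8.43, 2.22.
Mean = (4.72 + 4.72 + 8.43 + 6.77 + 8.43 + 2.22) / 6 = 35.290 / 6 = 5.88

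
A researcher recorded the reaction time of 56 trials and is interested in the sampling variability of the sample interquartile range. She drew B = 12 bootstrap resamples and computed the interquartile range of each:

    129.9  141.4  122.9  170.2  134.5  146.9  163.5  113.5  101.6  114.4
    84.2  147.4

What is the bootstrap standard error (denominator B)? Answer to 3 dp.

SE* = 24.045

Bootstrap SE is the standard deviation of the 12 replicate interquartile ranges.
Mean of replicates: (129.9 + 141.4 + 122.9 + 170.2 + 134.5 + 146.9 + 163.5 + 113.5 + 101.6 + 114.4 + 84.2 + 147.4) / 12 = 1570.4000 / 12 = 130.8667
Sum of squared deviations: (−0.9667)² + (+10.5333)² + (−7.9667)² + (+39.3333)² + (+3.6333)² + (+16.0333)² + (+32.6333)² + (−17.3667)² + (−29.2667)² + (−16.4667)² + (−46.6667)² + (+16.5333)² = 6938.0867
Variance = 6938.0867 / 12 = 578.1739
SE* = √578.1739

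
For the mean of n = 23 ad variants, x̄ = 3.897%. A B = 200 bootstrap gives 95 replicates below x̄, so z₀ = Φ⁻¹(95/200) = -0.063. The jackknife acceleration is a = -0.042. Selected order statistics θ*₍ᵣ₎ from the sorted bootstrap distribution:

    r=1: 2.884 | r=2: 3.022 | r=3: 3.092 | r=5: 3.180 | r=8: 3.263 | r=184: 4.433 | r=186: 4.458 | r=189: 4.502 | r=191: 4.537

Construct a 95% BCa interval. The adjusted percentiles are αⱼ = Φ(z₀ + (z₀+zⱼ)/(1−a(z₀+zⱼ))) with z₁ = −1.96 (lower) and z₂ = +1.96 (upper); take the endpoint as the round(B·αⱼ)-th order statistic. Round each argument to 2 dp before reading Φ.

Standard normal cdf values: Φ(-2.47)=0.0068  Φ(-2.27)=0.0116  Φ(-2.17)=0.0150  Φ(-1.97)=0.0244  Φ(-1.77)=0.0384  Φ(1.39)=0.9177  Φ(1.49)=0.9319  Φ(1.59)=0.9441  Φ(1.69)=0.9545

(3.022, 4.537)

Lower: z₀ + z₁ = -0.063 + (-1.960) = -2.023; 1 − a(z₀+z₁) = 1 − (-0.042)(-2.023) = 0.9150; argument = -0.063 + (-2.023)/0.9150 = -2.2738 → -2.27.
α₁ = Φ(-2.27) = 0.0116; rank = round(200 × 0.0116) = 2; θ*₍2₎ = 3.022.
Upper: z₀ + z₂ = 1.897; 1 − a(z₀+z₂) = 1.0797; argument = 1.6940 → 1.69; α₂ = 0.9545; rank = 191; θ*₍191₎ = 4.537.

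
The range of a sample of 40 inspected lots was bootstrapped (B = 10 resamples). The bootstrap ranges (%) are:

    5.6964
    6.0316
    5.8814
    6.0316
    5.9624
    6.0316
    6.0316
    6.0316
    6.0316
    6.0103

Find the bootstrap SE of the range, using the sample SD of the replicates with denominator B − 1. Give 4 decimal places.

SE* = 0.1090

Bootstrap SE is the standard deviation of the 10 replicate ranges.
Mean of replicates: (5.6964 + 6.0316 + 5.8814 + 6.0316 + 5.9624 + 6.0316 + 6.0316 + 6.0316 + 6.0316 + 6.0103) / 10 = 59.74010 / 10 = 5.97401
Sum of squared deviations: (−0.27761)² + (+0.05759)² + (−0.09261)² + (+0.05759)² + (−0.01161)² + (+0.05759)² + (+0.05759)² + (+0.05759)² + (+0.05759)² + (+0.03629)² = 0.10700
Variance = 0.10700 / 9 = 0.01189
SE* = √0.01189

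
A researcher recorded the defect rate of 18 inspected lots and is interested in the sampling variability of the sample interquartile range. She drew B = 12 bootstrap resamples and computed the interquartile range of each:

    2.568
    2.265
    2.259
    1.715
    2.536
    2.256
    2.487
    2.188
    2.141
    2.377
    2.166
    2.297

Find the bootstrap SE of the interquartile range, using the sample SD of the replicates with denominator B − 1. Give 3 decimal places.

SE* = 0.226

Bootstrap SE is the standard deviation of the 12 replicate interquartile ranges.
Mean of replicates: (2.568 + 2.265 + 2.259 + 1.715 + 2.536 + 2.256 + 2.487 + 2.188 + 2.141 + 2.377 + 2.166 + 2.297) / 12 = 27.2550 / 12 = 2.2712
Sum of squared deviations: (+0.2968)² + (−0.0062)² + (−0.0122)² + (−0.5562)² + (+0.2648)² + (−0.0152)² + (+0.2158)² + (−0.0832)² + (−0.1302)² + (+0.1058)² + (−0.1052)² + (+0.0258)² = 0.5614
Variance = 0.5614 / 11 = 0.0510
SE* = √0.0510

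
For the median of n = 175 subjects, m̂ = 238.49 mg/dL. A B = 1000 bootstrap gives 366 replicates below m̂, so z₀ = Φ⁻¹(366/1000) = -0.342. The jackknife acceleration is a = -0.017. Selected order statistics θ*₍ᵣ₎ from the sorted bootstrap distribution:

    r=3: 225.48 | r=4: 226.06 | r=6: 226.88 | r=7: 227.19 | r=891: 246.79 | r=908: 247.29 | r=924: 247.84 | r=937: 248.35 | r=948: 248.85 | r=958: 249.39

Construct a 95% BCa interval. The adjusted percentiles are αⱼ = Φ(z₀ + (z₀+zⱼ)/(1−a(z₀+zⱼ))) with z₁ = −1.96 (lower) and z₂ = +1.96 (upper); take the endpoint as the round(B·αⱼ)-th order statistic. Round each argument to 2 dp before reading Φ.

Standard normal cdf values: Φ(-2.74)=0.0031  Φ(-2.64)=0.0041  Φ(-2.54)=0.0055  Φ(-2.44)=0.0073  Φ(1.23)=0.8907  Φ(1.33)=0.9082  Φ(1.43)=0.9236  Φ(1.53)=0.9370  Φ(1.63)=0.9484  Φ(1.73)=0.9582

(225.48, 246.79)

Lower: z₀ + z₁ = -0.342 + (-1.960) = -2.302; 1 − a(z₀+z₁) = 1 − (-0.017)(-2.302) = 0.9609; argument = -0.342 + (-2.302)/0.9609 = -2.7378 → -2.74.
α₁ = Φ(-2.74) = 0.0031; rank = round(1000 × 0.0031) = 3; θ*₍3₎ = 225.48.
Upper: z₀ + z₂ = 1.618; 1 − a(z₀+z₂) = 1.0275; argument = 1.2327 → 1.23; α₂ = 0.8907; rank = 891; θ*₍891₎ = 246.79.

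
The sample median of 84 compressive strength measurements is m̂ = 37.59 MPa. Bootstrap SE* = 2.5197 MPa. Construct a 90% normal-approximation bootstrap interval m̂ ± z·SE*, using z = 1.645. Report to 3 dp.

(33.445, 41.735)

Margin = 1.645 × 2.5197 = 4.1449
Interval: 37.59 ± 4.1449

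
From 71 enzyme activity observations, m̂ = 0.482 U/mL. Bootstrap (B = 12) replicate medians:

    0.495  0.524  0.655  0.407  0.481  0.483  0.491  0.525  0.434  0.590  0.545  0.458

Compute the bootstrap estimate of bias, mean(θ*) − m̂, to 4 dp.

mean(θ*) = (0.495 + 0.524 + 0.655 + 0.407 + 0.481 + 0.483 + 0.491 + 0.525 + 0.434 + 0.590 + 0.545 + 0.458) / 12 = 0.50733
bias = 0.50733 − 0.482

bias = +0.0253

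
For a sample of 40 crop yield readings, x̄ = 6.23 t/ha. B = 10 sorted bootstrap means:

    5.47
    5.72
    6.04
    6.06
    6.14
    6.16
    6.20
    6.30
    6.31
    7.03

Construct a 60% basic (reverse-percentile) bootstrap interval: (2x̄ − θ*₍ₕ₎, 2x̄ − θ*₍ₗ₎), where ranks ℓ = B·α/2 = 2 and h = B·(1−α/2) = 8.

(6.16, 6.74)

Percentile endpoints at ranks 2 and 8: θ*₍2₎ = 5.72, θ*₍8₎ = 6.30.
Basic interval reflects these around x̄:
  lower = 2 × 6.23 − 6.30 = 6.16
  upper = 2 × 6.23 − 5.72 = 6.74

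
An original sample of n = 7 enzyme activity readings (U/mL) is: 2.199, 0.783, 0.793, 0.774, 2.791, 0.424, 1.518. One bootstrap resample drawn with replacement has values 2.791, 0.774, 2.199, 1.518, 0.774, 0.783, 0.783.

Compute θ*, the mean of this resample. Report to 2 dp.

θ* = 1.37

Mean = (2.791 + 0.774 + 2.199 + 1.518 + 0.774 + 0.783 + 0.783) / 7 = 9.6220 / 7 = 1.37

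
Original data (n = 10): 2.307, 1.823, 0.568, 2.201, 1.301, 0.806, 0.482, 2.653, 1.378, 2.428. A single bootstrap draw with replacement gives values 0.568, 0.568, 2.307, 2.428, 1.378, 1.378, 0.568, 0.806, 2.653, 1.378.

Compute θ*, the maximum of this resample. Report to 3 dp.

Maximum = 2.653

θ* = 2.653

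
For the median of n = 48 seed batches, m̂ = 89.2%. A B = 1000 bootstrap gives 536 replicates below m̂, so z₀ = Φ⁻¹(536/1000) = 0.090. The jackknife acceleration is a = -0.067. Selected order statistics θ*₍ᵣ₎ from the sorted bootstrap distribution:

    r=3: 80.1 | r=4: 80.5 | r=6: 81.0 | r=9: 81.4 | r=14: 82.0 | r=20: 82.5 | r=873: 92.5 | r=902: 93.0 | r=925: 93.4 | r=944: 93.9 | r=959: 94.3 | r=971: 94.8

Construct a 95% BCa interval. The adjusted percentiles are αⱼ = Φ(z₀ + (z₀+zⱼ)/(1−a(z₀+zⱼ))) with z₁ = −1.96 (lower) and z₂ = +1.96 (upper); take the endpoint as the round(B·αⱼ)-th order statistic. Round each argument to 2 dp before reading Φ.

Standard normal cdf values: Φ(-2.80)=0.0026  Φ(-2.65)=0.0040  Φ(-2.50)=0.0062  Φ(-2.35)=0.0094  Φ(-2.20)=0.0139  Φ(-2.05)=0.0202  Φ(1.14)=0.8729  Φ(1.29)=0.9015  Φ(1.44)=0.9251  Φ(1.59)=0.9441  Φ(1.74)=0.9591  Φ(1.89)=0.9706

(82.5, 94.8)

Lower: z₀ + z₁ = 0.090 + (-1.960) = -1.870; 1 − a(z₀+z₁) = 1 − (-0.067)(-1.870) = 0.8747; argument = 0.090 + (-1.870)/0.8747 = -2.0479 → -2.05.
α₁ = Φ(-2.05) = 0.0202; rank = round(1000 × 0.0202) = 20; θ*₍20₎ = 82.5.
Upper: z₀ + z₂ = 2.050; 1 − a(z₀+z₂) = 1.1374; argument = 1.8924 → 1.89; α₂ = 0.9706; rank = 971; θ*₍971₎ = 94.8.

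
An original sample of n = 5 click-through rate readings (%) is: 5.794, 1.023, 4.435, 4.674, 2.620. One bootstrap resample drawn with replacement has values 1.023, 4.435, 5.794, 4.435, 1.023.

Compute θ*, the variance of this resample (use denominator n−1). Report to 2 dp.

θ* = 4.79

Mean = 3.3420; sum of squared deviations = 19.1571
s² = 19.1571 / 4 = 4.7893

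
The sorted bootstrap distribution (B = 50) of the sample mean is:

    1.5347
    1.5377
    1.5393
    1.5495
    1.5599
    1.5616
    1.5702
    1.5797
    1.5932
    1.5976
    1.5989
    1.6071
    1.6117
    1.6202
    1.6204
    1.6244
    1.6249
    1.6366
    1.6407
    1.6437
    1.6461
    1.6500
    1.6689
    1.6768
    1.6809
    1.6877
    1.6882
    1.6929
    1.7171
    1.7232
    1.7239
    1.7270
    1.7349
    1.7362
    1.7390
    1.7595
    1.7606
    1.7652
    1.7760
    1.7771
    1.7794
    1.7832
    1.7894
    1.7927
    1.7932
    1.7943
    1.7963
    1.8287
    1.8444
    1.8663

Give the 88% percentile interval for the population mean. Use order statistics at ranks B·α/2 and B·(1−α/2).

(1.5393, 1.7963)

α = 0.12; lower rank = 50 × 0.060 = 3; upper rank = 50 × 0.940 = 47.
The 3rd smallest replicate is 1.5393; the 47th is 1.7963.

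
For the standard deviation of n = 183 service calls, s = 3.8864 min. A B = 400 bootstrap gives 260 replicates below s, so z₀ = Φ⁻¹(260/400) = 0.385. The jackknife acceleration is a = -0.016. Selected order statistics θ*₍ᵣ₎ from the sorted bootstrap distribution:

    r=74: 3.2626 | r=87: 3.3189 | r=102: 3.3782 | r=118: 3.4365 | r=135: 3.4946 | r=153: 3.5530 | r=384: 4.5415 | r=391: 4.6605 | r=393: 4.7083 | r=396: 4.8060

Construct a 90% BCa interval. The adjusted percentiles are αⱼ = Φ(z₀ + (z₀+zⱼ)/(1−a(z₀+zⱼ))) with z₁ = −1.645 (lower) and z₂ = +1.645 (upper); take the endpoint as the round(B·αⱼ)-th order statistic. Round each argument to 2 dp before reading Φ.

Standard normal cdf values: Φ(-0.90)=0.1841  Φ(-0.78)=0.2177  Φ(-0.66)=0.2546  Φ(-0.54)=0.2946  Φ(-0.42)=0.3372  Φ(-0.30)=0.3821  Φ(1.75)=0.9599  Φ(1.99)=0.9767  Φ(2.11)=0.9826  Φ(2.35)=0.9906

Lower: z₀ + z₁ = 0.385 + (-1.645) = -1.260; 1 − a(z₀+z₁) = 1 − (-0.016)(-1.260) = 0.9798; argument = 0.385 + (-1.260)/0.9798 = -0.9009 → -0.90.
α₁ = Φ(-0.90) = 0.1841; rank = round(400 × 0.1841) = 74; θ*₍74₎ = 3.2626.
Upper: z₀ + z₂ = 2.030; 1 − a(z₀+z₂) = 1.0325; argument = 2.3511 → 2.35; α₂ = 0.9906; rank = 396; θ*₍396₎ = 4.8060.

(3.2626, 4.8060)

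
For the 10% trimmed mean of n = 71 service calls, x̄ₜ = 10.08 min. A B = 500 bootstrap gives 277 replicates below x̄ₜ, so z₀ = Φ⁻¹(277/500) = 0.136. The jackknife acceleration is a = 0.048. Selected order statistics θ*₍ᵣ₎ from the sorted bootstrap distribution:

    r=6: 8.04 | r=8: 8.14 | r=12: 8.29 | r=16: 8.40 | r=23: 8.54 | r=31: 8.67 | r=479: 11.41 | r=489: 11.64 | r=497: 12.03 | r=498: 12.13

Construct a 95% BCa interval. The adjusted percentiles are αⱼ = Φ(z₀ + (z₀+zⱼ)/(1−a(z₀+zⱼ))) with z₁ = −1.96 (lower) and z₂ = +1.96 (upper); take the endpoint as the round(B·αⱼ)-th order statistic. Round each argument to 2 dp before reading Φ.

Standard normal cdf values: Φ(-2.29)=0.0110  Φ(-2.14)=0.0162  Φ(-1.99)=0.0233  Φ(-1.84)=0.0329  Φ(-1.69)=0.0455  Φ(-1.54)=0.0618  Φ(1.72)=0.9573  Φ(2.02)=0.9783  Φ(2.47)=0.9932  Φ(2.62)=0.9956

Lower: z₀ + z₁ = 0.136 + (-1.960) = -1.824; 1 − a(z₀+z₁) = 1 − (0.048)(-1.824) = 1.0876; argument = 0.136 + (-1.824)/1.0876 = -1.5412 → -1.54.
α₁ = Φ(-1.54) = 0.0618; rank = round(500 × 0.0618) = 31; θ*₍31₎ = 8.67.
Upper: z₀ + z₂ = 2.096; 1 − a(z₀+z₂) = 0.8994; argument = 2.4665 → 2.47; α₂ = 0.9932; rank = 497; θ*₍497₎ = 12.03.

(8.67, 12.03)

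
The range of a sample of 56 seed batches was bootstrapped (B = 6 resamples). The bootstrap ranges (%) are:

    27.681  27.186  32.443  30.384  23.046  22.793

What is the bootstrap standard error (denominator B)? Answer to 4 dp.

Bootstrap SE is the standard deviation of the 6 replicate ranges.
Mean of replicates: (27.681 + 27.186 + 32.443 + 30.384 + 23.046 + 22.793) / 6 = 163.53300 / 6 = 27.25550
Sum of squared deviations: (+0.42550)² + (−0.06950)² + (+5.18750)² + (+3.12850)² + (−4.20950)² + (−4.46250)² = 74.51735
Variance = 74.51735 / 6 = 12.41956
SE* = √12.41956

SE* = 3.5241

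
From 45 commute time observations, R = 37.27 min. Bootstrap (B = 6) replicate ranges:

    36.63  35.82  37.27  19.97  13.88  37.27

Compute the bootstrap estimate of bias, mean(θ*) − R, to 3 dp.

mean(θ*) = (36.63 + 35.82 + 37.27 + 19.97 + 13.88 + 37.27) / 6 = 30.1400
bias = 30.1400 − 37.27

bias = −7.130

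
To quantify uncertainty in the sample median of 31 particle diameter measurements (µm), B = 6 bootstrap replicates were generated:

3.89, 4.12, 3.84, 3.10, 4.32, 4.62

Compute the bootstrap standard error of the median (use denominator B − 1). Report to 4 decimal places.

Bootstrap SE is the standard deviation of the 6 replicate medians.
Mean of replicates: (3.89 + 4.12 + 3.84 + 3.10 + 4.32 + 4.62) / 6 = 23.89000 / 6 = 3.98167
Sum of squared deviations: (−0.09167)² + (+0.13833)² + (−0.14167)² + (−0.88167)² + (+0.33833)² + (+0.63833)² = 1.34688
Variance = 1.34688 / 5 = 0.26938
SE* = √0.26938

SE* = 0.5190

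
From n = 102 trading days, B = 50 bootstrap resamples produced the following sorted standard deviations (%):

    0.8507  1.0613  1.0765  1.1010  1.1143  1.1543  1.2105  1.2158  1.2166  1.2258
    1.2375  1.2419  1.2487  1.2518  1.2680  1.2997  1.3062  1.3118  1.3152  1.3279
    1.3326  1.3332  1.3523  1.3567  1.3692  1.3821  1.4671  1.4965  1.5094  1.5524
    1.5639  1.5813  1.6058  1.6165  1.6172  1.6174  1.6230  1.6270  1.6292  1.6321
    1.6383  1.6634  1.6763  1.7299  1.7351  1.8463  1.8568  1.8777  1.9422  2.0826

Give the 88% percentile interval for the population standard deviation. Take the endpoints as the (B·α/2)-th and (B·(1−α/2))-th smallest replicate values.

α = 0.12; lower rank = 50 × 0.060 = 3; upper rank = 50 × 0.940 = 47.
The 3rd smallest replicate is 1.0765; the 47th is 1.8568.

(1.0765, 1.8568)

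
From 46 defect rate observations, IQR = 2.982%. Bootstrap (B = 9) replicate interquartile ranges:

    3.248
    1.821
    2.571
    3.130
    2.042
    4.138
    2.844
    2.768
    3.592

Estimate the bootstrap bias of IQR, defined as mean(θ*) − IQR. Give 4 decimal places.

bias = −0.0760

mean(θ*) = (3.248 + 1.821 + 2.571 + 3.130 + 2.042 + 4.138 + 2.844 + 2.768 + 3.592) / 9 = 2.90600
bias = 2.90600 − 2.982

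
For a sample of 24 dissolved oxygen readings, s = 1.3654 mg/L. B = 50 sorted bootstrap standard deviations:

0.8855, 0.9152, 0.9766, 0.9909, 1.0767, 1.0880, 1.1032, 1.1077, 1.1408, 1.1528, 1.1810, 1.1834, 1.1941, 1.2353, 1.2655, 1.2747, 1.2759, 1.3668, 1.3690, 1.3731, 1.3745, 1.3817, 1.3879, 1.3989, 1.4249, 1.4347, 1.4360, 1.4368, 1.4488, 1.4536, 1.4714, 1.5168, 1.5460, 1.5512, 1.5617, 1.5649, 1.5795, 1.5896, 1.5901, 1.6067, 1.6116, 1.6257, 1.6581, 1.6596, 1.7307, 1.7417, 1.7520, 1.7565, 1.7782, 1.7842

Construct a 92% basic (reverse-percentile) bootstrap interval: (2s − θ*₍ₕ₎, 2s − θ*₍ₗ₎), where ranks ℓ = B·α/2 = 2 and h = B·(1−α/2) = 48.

Percentile endpoints at ranks 2 and 48: θ*₍2₎ = 0.9152, θ*₍48₎ = 1.7565.
Basic interval reflects these around s:
  lower = 2 × 1.3654 − 1.7565 = 0.9743
  upper = 2 × 1.3654 − 0.9152 = 1.8156

(0.9743, 1.8156)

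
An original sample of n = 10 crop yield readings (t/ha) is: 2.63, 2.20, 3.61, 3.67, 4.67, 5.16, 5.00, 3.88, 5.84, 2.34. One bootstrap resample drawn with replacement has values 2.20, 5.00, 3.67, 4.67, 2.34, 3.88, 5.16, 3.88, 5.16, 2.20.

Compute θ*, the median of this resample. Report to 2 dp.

Sorted: 2.20, 2.20, 2.34, 3.67, 3.88, 3.88, 4.67, 5.00, 5.16, 5.16
Median = average of the two middle values = 3.88

θ* = 3.88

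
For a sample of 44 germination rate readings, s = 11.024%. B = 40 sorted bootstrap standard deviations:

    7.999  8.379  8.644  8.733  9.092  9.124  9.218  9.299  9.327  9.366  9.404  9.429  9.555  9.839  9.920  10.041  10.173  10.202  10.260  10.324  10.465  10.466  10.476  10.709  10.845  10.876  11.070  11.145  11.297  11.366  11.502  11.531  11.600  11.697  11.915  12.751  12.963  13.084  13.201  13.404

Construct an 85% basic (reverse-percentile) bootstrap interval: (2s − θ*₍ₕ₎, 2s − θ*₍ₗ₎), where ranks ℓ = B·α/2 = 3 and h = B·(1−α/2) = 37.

Percentile endpoints at ranks 3 and 37: θ*₍3₎ = 8.644, θ*₍37₎ = 12.963.
Basic interval reflects these around s:
  lower = 2 × 11.024 − 12.963 = 9.085
  upper = 2 × 11.024 − 8.644 = 13.404

(9.085, 13.404)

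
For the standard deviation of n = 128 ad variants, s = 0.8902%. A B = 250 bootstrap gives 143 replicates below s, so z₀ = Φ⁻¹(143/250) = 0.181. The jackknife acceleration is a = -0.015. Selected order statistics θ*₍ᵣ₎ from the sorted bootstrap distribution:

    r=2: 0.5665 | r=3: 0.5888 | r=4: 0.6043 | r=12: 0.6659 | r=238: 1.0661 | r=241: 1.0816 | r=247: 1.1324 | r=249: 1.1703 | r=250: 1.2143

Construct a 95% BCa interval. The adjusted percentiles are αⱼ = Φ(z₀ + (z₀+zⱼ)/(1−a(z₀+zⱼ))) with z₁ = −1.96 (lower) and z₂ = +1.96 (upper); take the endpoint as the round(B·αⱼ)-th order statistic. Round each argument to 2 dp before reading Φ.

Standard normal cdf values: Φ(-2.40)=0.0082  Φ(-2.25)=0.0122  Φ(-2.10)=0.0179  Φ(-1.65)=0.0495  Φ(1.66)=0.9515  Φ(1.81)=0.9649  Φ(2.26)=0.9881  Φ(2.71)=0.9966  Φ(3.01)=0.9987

Lower: z₀ + z₁ = 0.181 + (-1.960) = -1.779; 1 − a(z₀+z₁) = 1 − (-0.015)(-1.779) = 0.9733; argument = 0.181 + (-1.779)/0.9733 = -1.6468 → -1.65.
α₁ = Φ(-1.65) = 0.0495; rank = round(250 × 0.0495) = 12; θ*₍12₎ = 0.6659.
Upper: z₀ + z₂ = 2.141; 1 − a(z₀+z₂) = 1.0321; argument = 2.2554 → 2.26; α₂ = 0.9881; rank = 247; θ*₍247₎ = 1.1324.

(0.6659, 1.1324)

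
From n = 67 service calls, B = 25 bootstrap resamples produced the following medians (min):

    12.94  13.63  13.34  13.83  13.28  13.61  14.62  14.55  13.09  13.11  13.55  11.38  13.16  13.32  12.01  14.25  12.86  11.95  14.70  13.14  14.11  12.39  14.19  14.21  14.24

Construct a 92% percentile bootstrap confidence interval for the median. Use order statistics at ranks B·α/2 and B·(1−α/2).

(11.38, 14.62)

Sorted replicates: 11.38, 11.95, 12.01, 12.39, 12.86, 12.94, 13.09, 13.11, 13.14, 13.16, 13.28, 13.32, 13.34, 13.55, 13.61, 13.63, 13.83, 14.11, 14.19, 14.21, 14.24, 14.25, 14.55, 14.62, 14.70
α = 0.08; lower rank = 25 × 0.040 = 1; upper rank = 25 × 0.960 = 24.
The 1st smallest replicate is 11.38; the 24th is 14.62.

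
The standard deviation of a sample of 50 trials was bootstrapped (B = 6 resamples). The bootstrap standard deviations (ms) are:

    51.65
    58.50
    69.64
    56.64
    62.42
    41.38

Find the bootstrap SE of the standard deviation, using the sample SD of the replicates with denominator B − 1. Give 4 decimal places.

SE* = 9.6292

Bootstrap SE is the standard deviation of the 6 replicate standard deviations.
Mean of replicates: (51.65 + 58.50 + 69.64 + 56.64 + 62.42 + 41.38) / 6 = 340.23000 / 6 = 56.70500
Sum of squared deviations: (−5.05500)² + (+1.79500)² + (+12.93500)² + (−0.06500)² + (+5.71500)² + (−15.32500)² = 463.61035
Variance = 463.61035 / 5 = 92.72207
SE* = √92.72207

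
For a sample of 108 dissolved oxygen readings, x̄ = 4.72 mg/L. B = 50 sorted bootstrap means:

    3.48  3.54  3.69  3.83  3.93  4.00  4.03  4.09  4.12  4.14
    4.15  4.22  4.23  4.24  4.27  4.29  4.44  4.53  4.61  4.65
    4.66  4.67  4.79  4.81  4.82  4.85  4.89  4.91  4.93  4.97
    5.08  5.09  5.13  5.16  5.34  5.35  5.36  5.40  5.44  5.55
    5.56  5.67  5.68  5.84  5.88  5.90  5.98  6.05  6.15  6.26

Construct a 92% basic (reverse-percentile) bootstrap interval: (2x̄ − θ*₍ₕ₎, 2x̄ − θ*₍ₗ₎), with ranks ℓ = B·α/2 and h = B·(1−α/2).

Percentile endpoints at ranks 2 and 48: θ*₍2₎ = 3.54, θ*₍48₎ = 6.05.
Basic interval reflects these around x̄:
  lower = 2 × 4.72 − 6.05 = 3.39
  upper = 2 × 4.72 − 3.54 = 5.90

(3.39, 5.90)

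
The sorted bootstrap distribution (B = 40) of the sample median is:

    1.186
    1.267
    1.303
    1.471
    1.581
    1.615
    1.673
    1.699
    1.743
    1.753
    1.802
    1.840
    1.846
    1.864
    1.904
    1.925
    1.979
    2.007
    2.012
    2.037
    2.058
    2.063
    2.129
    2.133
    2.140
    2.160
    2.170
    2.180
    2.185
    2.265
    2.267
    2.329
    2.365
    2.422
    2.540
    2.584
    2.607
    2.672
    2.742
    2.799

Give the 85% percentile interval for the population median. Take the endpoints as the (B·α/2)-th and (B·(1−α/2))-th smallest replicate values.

α = 0.15; lower rank = 40 × 0.075 = 3; upper rank = 40 × 0.925 = 37.
The 3rd smallest replicate is 1.303; the 37th is 2.607.

(1.303, 2.607)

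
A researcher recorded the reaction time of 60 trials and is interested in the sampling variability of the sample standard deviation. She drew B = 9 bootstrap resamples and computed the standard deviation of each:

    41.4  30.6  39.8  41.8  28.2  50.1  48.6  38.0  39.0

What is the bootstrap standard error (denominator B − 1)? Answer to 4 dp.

Bootstrap SE is the standard deviation of the 9 replicate standard deviations.
Mean of replicates: (41.4 + 30.6 + 39.8 + 41.8 + 28.2 + 50.1 + 48.6 + 38.0 + 39.0) / 9 = 357.50000 / 9 = 39.72222
Sum of squared deviations: (+1.67778)² + (−9.12222)² + (+0.07778)² + (+2.07778)² + (−11.52222)² + (+10.37778)² + (+8.87778)² + (−1.72222)² + (−0.72222)² = 413.11556
Variance = 413.11556 / 8 = 51.63944
SE* = √51.63944

SE* = 7.1861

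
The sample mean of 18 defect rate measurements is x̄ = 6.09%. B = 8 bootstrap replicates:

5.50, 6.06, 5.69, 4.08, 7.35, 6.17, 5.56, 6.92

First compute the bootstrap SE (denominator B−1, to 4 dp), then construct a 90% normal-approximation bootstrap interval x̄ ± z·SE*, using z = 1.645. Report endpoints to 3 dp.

(4.460, 7.720)

Mean of replicates = 5.9162; sum of squared deviations = 6.8714; SE* = √(6.8714/7) = 0.9908
Margin = 1.645 × 0.9908 = 1.6299
Interval: 6.09 ± 1.6299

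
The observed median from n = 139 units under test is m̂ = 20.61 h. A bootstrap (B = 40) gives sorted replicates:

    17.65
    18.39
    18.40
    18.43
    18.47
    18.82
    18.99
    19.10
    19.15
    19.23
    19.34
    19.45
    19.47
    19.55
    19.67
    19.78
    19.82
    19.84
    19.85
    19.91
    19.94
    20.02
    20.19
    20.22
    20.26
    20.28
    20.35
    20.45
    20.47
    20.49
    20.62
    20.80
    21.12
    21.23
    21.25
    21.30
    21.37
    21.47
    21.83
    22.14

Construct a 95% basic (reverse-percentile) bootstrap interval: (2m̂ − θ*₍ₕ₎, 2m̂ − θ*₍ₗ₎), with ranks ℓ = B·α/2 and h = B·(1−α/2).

Percentile endpoints at ranks 1 and 39: θ*₍1₎ = 17.65, θ*₍39₎ = 21.83.
Basic interval reflects these around m̂:
  lower = 2 × 20.61 − 21.83 = 19.39
  upper = 2 × 20.61 − 17.65 = 23.57

(19.39, 23.57)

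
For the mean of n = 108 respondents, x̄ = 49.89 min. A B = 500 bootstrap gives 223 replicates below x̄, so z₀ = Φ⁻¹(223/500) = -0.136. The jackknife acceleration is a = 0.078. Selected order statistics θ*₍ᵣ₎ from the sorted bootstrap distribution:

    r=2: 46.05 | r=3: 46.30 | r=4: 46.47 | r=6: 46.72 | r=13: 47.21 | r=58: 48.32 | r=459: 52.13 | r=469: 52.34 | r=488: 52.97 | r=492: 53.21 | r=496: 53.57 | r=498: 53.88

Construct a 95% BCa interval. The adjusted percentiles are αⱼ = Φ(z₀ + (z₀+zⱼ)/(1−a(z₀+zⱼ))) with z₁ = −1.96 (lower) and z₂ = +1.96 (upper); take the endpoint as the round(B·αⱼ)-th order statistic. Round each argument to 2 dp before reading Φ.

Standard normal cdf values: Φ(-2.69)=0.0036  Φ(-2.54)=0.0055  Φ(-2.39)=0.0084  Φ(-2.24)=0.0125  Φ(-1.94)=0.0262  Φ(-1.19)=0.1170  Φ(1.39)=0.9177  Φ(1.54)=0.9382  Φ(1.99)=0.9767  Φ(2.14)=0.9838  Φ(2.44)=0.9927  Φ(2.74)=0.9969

(47.21, 52.97)

Lower: z₀ + z₁ = -0.136 + (-1.960) = -2.096; 1 − a(z₀+z₁) = 1 − (0.078)(-2.096) = 1.1635; argument = -0.136 + (-2.096)/1.1635 = -1.9375 → -1.94.
α₁ = Φ(-1.94) = 0.0262; rank = round(500 × 0.0262) = 13; θ*₍13₎ = 47.21.
Upper: z₀ + z₂ = 1.824; 1 − a(z₀+z₂) = 0.8577; argument = 1.9905 → 1.99; α₂ = 0.9767; rank = 488; θ*₍488₎ = 52.97.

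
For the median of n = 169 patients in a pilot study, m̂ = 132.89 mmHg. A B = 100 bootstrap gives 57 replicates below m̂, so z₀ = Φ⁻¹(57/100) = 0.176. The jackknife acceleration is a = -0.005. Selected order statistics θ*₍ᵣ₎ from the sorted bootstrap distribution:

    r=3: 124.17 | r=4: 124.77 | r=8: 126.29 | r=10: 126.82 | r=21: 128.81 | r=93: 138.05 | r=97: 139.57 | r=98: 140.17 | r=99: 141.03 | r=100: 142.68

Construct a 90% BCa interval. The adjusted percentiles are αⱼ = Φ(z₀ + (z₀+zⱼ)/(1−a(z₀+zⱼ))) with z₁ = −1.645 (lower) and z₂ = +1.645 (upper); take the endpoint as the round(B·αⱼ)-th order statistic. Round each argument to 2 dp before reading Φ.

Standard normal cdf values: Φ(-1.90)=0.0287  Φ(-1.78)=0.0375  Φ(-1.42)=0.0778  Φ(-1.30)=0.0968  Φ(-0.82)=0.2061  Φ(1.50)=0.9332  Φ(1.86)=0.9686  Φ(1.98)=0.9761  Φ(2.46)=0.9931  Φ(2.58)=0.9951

Lower: z₀ + z₁ = 0.176 + (-1.645) = -1.469; 1 − a(z₀+z₁) = 1 − (-0.005)(-1.469) = 0.9927; argument = 0.176 + (-1.469)/0.9927 = -1.3039 → -1.30.
α₁ = Φ(-1.30) = 0.0968; rank = round(100 × 0.0968) = 10; θ*₍10₎ = 126.82.
Upper: z₀ + z₂ = 1.821; 1 − a(z₀+z₂) = 1.0091; argument = 1.9806 → 1.98; α₂ = 0.9761; rank = 98; θ*₍98₎ = 140.17.

(126.82, 140.17)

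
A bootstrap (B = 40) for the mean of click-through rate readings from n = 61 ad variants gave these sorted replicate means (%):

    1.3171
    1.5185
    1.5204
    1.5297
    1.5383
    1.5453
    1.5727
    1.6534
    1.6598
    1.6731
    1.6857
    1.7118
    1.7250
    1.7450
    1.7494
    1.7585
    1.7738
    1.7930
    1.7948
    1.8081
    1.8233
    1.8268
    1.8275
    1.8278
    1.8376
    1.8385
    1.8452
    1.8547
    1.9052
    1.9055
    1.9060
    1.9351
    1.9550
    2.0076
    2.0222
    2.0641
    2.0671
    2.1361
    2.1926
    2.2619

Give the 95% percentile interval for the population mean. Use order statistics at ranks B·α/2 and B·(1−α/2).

α = 0.05; lower rank = 40 × 0.025 = 1; upper rank = 40 × 0.975 = 39.
The 1st smallest replicate is 1.3171; the 39th is 2.1926.

(1.3171, 2.1926)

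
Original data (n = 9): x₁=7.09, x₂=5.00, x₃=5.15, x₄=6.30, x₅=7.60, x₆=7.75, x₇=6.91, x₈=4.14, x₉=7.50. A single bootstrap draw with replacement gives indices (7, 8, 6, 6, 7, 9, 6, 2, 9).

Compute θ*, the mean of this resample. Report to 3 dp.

Resample values: 6.91, 4.14, 7.75, 7.75, 6.91, 7.50, 7.75, 5.00, 7.50.
Mean = (6.91 + 4.14 + 7.75 + 7.75 + 6.91 + 7.50 + 7.75 + 5.00 + 7.50) / 9 = 61.210 / 9 = 6.801

θ* = 6.801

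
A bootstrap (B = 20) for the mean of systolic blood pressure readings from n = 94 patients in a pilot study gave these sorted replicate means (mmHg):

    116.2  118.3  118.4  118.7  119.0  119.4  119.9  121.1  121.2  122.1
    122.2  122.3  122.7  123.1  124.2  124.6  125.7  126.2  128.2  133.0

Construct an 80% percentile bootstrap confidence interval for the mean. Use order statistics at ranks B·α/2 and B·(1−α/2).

α = 0.20; lower rank = 20 × 0.100 = 2; upper rank = 20 × 0.900 = 18.
The 2nd smallest replicate is 118.3; the 18th is 126.2.

(118.3, 126.2)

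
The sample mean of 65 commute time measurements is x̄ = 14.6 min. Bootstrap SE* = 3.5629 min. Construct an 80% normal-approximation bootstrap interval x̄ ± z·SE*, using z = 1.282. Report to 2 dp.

(10.03, 19.17)

Margin = 1.282 × 3.5629 = 4.568
Interval: 14.6 ± 4.568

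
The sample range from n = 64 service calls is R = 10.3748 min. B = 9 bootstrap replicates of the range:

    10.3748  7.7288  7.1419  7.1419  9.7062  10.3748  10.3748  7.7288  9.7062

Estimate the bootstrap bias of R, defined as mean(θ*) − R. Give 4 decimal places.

bias = −1.4550

mean(θ*) = (10.3748 + 7.7288 + 7.1419 + 7.1419 + 9.7062 + 10.3748 + 10.3748 + 7.7288 + 9.7062) / 9 = 8.91980
bias = 8.91980 − 10.3748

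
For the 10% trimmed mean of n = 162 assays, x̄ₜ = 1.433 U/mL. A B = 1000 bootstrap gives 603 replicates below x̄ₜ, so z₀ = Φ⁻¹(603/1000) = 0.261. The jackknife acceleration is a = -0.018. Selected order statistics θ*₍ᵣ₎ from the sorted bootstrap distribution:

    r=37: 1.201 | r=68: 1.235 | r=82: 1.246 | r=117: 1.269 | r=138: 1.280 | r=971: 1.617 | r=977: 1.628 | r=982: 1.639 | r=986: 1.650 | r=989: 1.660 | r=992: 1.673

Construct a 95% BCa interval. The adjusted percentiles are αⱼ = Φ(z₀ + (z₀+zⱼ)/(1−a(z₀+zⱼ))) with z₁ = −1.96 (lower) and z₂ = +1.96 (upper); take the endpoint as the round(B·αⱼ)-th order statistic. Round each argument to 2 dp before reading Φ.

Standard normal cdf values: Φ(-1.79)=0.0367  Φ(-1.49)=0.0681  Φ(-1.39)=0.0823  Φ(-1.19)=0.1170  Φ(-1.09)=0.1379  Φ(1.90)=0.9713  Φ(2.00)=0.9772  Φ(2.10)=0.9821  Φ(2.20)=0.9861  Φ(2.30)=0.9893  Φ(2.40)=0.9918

Lower: z₀ + z₁ = 0.261 + (-1.960) = -1.699; 1 − a(z₀+z₁) = 1 − (-0.018)(-1.699) = 0.9694; argument = 0.261 + (-1.699)/0.9694 = -1.4916 → -1.49.
α₁ = Φ(-1.49) = 0.0681; rank = round(1000 × 0.0681) = 68; θ*₍68₎ = 1.235.
Upper: z₀ + z₂ = 2.221; 1 − a(z₀+z₂) = 1.0400; argument = 2.3966 → 2.40; α₂ = 0.9918; rank = 992; θ*₍992₎ = 1.673.

(1.235, 1.673)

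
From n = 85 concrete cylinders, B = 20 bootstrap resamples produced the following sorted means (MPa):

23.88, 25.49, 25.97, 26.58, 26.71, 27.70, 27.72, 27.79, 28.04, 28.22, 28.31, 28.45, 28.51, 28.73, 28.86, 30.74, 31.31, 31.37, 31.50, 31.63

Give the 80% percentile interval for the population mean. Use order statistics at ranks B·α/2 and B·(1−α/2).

α = 0.20; lower rank = 20 × 0.100 = 2; upper rank = 20 × 0.900 = 18.
The 2nd smallest replicate is 25.49; the 18th is 31.37.

(25.49, 31.37)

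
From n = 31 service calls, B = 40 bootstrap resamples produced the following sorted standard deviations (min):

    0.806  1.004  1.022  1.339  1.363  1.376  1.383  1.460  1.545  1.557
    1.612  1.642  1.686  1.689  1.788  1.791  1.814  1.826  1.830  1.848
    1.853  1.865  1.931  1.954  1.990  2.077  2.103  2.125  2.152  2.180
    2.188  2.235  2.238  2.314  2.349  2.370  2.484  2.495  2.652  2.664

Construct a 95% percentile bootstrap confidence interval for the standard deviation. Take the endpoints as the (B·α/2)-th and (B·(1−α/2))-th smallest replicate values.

(0.806, 2.652)

α = 0.05; lower rank = 40 × 0.025 = 1; upper rank = 40 × 0.975 = 39.
The 1st smallest replicate is 0.806; the 39th is 2.652.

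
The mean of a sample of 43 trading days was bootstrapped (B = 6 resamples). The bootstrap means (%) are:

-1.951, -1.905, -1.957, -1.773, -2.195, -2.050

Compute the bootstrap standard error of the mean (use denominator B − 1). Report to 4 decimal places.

SE* = 0.1418

Bootstrap SE is the standard deviation of the 6 replicate means.
Mean of replicates: ((-1.951) + (-1.905) + (-1.957) + (-1.773) + (-2.195) + (-2.050)) / 6 = -11.83100 / 6 = -1.97183
Sum of squared deviations: (+0.02083)² + (+0.06683)² + (+0.01483)² + (+0.19883)² + (−0.22317)² + (−0.07817)² = 0.10057
Variance = 0.10057 / 5 = 0.02011
SE* = √0.02011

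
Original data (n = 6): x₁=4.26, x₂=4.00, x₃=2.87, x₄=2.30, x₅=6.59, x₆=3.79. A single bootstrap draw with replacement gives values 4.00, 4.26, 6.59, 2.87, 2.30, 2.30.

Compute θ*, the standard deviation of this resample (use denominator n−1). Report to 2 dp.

θ* = 1.63

Mean = 3.7200; sum of squared deviations = 13.3622
s² = 13.3622 / 5 = 2.6724
s = √2.6724 = 1.63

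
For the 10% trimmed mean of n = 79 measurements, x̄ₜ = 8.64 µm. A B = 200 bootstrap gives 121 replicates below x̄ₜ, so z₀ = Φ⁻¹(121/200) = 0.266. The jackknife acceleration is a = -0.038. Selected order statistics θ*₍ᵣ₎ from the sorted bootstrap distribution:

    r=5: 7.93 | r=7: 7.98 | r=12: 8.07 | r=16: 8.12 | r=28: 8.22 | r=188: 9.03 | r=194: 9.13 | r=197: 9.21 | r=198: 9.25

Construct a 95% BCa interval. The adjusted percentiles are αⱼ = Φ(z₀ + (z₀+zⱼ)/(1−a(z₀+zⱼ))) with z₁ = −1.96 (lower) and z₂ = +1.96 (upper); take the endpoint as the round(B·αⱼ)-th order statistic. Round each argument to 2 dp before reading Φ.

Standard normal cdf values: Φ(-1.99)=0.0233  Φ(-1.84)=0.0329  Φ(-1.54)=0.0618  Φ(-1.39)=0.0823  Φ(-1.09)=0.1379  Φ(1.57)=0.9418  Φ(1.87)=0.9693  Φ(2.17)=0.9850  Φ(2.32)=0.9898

Lower: z₀ + z₁ = 0.266 + (-1.960) = -1.694; 1 − a(z₀+z₁) = 1 − (-0.038)(-1.694) = 0.9356; argument = 0.266 + (-1.694)/0.9356 = -1.5445 → -1.54.
α₁ = Φ(-1.54) = 0.0618; rank = round(200 × 0.0618) = 12; θ*₍12₎ = 8.07.
Upper: z₀ + z₂ = 2.226; 1 − a(z₀+z₂) = 1.0846; argument = 2.3184 → 2.32; α₂ = 0.9898; rank = 198; θ*₍198₎ = 9.25.

(8.07, 9.25)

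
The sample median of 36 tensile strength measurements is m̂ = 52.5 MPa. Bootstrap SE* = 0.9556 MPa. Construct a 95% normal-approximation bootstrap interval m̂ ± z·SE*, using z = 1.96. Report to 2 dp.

(50.63, 54.37)

Margin = 1.96 × 0.9556 = 1.873
Interval: 52.5 ± 1.873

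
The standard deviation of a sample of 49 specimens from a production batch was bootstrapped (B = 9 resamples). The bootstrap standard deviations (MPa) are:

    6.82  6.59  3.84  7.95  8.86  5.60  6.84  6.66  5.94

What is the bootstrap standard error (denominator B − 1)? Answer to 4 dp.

Bootstrap SE is the standard deviation of the 9 replicate standard deviations.
Mean of replicates: (6.82 + 6.59 + 3.84 + 7.95 + 8.86 + 5.60 + 6.84 + 6.66 + 5.94) / 9 = 59.10000 / 9 = 6.56667
Sum of squared deviations: (+0.25333)² + (+0.02333)² + (−2.72667)² + (+1.38333)² + (+2.29333)² + (−0.96667)² + (+0.27333)² + (+0.09333)² + (−0.62667)² = 16.08300
Variance = 16.08300 / 8 = 2.01037
SE* = √2.01037

SE* = 1.4179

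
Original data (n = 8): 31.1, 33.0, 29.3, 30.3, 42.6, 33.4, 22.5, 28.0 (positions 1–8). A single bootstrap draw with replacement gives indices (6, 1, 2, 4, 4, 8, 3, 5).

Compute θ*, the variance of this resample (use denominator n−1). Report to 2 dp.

θ* = 20.67

Resample values: 33.4, 31.1, 33.0, 30.3, 30.3, 28.0, 29.3, 42.6.
Mean = 32.2500; sum of squared deviations = 144.7000
s² = 144.7000 / 7 = 20.6714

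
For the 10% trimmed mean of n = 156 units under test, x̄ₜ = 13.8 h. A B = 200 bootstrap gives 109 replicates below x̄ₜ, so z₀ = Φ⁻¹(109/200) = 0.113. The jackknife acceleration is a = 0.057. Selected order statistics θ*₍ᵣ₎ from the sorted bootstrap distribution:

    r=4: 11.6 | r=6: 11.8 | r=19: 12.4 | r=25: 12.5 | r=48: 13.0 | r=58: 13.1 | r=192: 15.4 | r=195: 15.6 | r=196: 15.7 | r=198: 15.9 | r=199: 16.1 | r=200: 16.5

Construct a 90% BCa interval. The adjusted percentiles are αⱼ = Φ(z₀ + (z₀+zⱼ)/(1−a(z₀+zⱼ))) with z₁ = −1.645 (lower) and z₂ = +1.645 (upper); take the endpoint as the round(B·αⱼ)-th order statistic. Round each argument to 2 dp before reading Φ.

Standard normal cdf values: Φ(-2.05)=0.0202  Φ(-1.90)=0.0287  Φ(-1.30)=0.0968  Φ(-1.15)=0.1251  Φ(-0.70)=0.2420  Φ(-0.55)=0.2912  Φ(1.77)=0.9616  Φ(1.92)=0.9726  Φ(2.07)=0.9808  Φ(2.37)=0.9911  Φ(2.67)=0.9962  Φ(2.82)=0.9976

Lower: z₀ + z₁ = 0.113 + (-1.645) = -1.532; 1 − a(z₀+z₁) = 1 − (0.057)(-1.532) = 1.0873; argument = 0.113 + (-1.532)/1.0873 = -1.2960 → -1.30.
α₁ = Φ(-1.30) = 0.0968; rank = round(200 × 0.0968) = 19; θ*₍19₎ = 12.4.
Upper: z₀ + z₂ = 1.758; 1 − a(z₀+z₂) = 0.8998; argument = 2.0668 → 2.07; α₂ = 0.9808; rank = 196; θ*₍196₎ = 15.7.

(12.4, 15.7)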